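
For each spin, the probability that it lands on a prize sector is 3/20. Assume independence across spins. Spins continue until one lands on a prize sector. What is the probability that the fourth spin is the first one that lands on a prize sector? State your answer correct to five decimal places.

Geometric (trials to first success), p = 0.15.
P(Y = 4) = (1−p)^3 · p = 0.61413 · 0.15 = 0.0921187

0.09212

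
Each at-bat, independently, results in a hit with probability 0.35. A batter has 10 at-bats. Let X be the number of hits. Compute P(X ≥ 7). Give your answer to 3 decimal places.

X ~ Binomial(10, 0.35); P(X ≥ 7) = Σ C(10,k) p^k (1−p)^(10−k) over k:
  k=7: C(10,7)·0.35^7·0.65^3 = 0.02120
  k=8: C(10,8)·0.35^8·0.65^2 = 0.00428
  k=9: C(10,9)·0.35^9·0.65^1 = 0.00051
  k=10: C(10,10)·0.35^10·0.65^0 = 0.00003
Total = 0.02602

0.026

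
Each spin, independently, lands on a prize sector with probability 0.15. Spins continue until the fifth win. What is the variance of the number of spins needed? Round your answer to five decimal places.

Y = total spins until the fifth success; negative binomial with r=5, p=0.15.
Var(Y) = r(1−p)/p² = 5·0.85 / 0.15² = 188.8888889

188.88889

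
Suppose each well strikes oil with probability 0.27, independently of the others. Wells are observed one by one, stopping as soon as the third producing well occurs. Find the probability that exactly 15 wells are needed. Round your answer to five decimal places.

0.04102

Y = trial on which the third success occurs; negative binomial, r=3, p=0.27.
P(Y=15) = C(14,2) · p^3 · (1−p)^12
= 91 · 0.019683 · 0.022902 = 0.0410211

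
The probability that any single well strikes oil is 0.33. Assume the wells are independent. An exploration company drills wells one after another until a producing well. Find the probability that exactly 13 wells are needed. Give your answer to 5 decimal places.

Geometric (trials to first success), p = 0.33.
P(Y = 13) = (1−p)^12 · p = 0.0081827 · 0.33 = 0.0027003

0.00270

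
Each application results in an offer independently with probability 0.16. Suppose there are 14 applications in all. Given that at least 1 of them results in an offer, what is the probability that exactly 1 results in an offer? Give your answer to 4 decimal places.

0.2544

X ~ Binomial(14, 0.16). Want P(X=1 | X≥1) = P(X=1) / P(X≥1).
P(X=1) = C(14,1)·0.16^1·0.84^13 = 0.232209
P(X≥1) = 1 − 0.087078 = 0.912922
Ratio = 0.232209 / 0.912922 = 0.254358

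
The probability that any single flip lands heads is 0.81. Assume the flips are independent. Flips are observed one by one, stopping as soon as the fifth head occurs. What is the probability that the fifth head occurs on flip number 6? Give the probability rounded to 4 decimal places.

Y = trial on which the fifth success occurs; negative binomial, r=5, p=0.81.
P(Y=6) = C(5,4) · p^5 · (1−p)^1
= 5 · 0.34868 · 0.19 = 0.331245

0.3312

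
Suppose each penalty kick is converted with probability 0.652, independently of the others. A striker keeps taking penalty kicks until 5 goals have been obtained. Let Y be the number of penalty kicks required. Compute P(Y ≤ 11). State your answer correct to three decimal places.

Finishing within 11 penalty kicks ⇔ at least 5 successes in the first 11. With X ~ Binomial(11, 0.652), P(Y ≤ 11) = 1 − P(X ≤ 4).
  k=0: C(11,0)·0.652^0·0.348^11 = 0.00001
  k=1: C(11,1)·0.652^1·0.348^10 = 0.00019
  k=2: C(11,2)·0.652^2·0.348^9 = 0.00175
  k=3: C(11,3)·0.652^3·0.348^8 = 0.00984
  k=4: C(11,4)·0.652^4·0.348^7 = 0.03686
1 − 0.04864 = 0.95136

0.951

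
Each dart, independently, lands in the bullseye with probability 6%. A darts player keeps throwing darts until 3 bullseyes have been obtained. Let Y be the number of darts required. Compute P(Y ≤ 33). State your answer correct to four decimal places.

0.3177

Finishing within 33 darts ⇔ at least 3 successes in the first 33. With X ~ Binomial(33, 0.06), P(Y ≤ 33) = 1 − P(X ≤ 2).
  k=0: C(33,0)·0.06^0·0.94^33 = 0.129783
  k=1: C(33,1)·0.06^1·0.94^32 = 0.273374
  k=2: C(33,2)·0.06^2·0.94^31 = 0.279190
1 − 0.682347 = 0.317653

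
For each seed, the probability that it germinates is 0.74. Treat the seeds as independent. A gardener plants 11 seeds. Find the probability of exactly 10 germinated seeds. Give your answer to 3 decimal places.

0.141

X ~ Binomial(n=11, p=0.74).
P(X=10) = C(11,10) · p^10 · (1−p)^1
= 11 · 0.04924 · 0.26 = 0.14083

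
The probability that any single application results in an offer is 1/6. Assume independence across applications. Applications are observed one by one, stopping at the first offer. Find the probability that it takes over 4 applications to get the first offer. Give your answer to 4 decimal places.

0.4823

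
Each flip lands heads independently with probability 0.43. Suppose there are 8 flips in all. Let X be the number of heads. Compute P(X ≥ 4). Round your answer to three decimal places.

X ~ Binomial(8, 0.43); P(X ≥ 4) = Σ C(8,k) p^k (1−p)^(8−k) over k:
  k=4: C(8,4)·0.43^4·0.57^4 = 0.25262
  k=5: C(8,5)·0.43^5·0.57^3 = 0.15246
  k=6: C(8,6)·0.43^6·0.57^2 = 0.05751
  k=7: C(8,7)·0.43^7·0.57^1 = 0.01239
  k=8: C(8,8)·0.43^8·0.57^0 = 0.00117
Total = 0.47615

0.476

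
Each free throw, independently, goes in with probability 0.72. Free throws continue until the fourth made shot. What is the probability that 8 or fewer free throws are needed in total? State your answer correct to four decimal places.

0.9562

Finishing within 8 free throws ⇔ at least 4 successes in the first 8. With X ~ Binomial(8, 0.72), P(Y ≤ 8) = 1 − P(X ≤ 3).
  k=0: C(8,0)·0.72^0·0.28^8 = 0.000038
  k=1: C(8,1)·0.72^1·0.28^7 = 0.000777
  k=2: C(8,2)·0.72^2·0.28^6 = 0.006995
  k=3: C(8,3)·0.72^3·0.28^5 = 0.035973
1 − 0.043783 = 0.956217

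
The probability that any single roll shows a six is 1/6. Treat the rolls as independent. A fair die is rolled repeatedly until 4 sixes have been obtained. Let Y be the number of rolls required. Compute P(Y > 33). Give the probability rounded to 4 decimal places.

0.1764

Needing more than 33 rolls ⇔ fewer than 4 successes in the first 33. With X ~ Binomial(33, 0.166667), P(Y > 33) = P(X ≤ 3).
  k=0: C(33,0)·0.166667^0·0.833333^33 = 0.002438
  k=1: C(33,1)·0.166667^1·0.833333^32 = 0.016090
  k=2: C(33,2)·0.166667^2·0.833333^31 = 0.051489
  k=3: C(33,3)·0.166667^3·0.833333^30 = 0.106410
P(X ≤ 3) = 0.176427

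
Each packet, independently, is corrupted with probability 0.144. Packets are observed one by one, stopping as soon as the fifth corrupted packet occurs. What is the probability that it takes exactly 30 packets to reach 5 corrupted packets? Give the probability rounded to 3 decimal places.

0.030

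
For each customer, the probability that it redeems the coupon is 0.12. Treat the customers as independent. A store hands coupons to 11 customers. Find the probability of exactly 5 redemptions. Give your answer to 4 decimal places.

0.0053

X ~ Binomial(n=11, p=0.12).
P(X=5) = C(11,5) · p^5 · (1−p)^6
= 462 · 2.4883e-05 · 0.4644 = 0.005339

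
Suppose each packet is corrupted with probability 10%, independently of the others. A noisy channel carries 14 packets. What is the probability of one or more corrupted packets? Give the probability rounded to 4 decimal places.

P(at least one) = 1 − P(none) = 1 − (1 − 0.10)^14
= 1 − 0.228768 = 0.771232

0.7712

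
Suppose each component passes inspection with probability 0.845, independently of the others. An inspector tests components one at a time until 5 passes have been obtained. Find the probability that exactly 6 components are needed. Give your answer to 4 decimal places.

0.3339

Y = trial on which the fifth success occurs; negative binomial, r=5, p=0.845.
P(Y=6) = C(5,4) · p^5 · (1−p)^1
= 5 · 0.43081 · 0.155 = 0.333876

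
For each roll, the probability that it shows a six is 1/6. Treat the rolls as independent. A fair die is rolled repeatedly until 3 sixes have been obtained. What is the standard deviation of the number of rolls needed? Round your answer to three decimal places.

9.487

Y = total rolls until the third success; negative binomial with r=3, p=0.166667.
SD(Y) = √[r(1−p)/p²] = √(90.00000) = 9.48683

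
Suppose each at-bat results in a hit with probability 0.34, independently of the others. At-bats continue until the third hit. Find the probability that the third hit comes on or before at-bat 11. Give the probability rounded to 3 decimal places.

0.780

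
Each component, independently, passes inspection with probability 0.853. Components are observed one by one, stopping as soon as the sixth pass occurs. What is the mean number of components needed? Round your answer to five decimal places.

Y = total components until the sixth success; negative binomial with r=6, p=0.853.
E[Y] = r / p = 6 / 0.853 = 7.0339977

7.03400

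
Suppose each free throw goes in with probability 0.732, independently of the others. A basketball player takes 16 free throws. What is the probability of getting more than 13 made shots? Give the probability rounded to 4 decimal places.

X ~ Binomial(16, 0.732); P(X ≥ 14) = Σ C(16,k) p^k (1−p)^(16−k) over k:
  k=14: C(16,14)·0.732^14·0.268^2 = 0.109296
  k=15: C(16,15)·0.732^15·0.268^1 = 0.039803
  k=16: C(16,16)·0.732^16·0.268^0 = 0.006795
Total = 0.155895

0.1559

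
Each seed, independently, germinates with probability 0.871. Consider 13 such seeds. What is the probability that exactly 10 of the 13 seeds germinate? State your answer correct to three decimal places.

0.154

X ~ Binomial(n=13, p=0.871).
P(X=10) = C(13,10) · p^10 · (1−p)^3
= 286 · 0.25129 · 0.0021467 = 0.15428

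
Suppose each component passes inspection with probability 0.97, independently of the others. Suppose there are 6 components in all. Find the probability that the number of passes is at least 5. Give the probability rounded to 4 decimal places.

X ~ Binomial(6, 0.97); P(X ≥ 5) = Σ C(6,k) p^k (1−p)^(6−k) over k:
  k=5: C(6,5)·0.97^5·0.03^1 = 0.154572
  k=6: C(6,6)·0.97^6·0.03^0 = 0.832972
Total = 0.987544

0.9875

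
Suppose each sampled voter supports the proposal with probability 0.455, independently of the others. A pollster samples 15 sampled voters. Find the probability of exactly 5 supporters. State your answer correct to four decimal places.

X ~ Binomial(n=15, p=0.455).
P(X=5) = C(15,5) · p^5 · (1−p)^10
= 3003 · 0.019501 · 0.0023119 = 0.135387

0.1354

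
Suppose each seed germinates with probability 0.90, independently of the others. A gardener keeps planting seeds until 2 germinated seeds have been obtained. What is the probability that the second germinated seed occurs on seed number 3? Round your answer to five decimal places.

0.16200

Y = trial on which the second success occurs; negative binomial, r=2, p=0.90.
P(Y=3) = C(2,1) · p^2 · (1−p)^1
= 2 · 0.81 · 0.1 = 0.1620000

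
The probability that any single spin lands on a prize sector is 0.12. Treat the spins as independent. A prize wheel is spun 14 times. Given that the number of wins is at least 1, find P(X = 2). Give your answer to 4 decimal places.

0.3393

X ~ Binomial(14, 0.12). Want P(X=2 | X≥1) = P(X=2) / P(X≥1).
P(X=2) = C(14,2)·0.12^2·0.88^12 = 0.282615
P(X≥1) = 1 − 0.167016 = 0.832984
Ratio = 0.282615 / 0.832984 = 0.339281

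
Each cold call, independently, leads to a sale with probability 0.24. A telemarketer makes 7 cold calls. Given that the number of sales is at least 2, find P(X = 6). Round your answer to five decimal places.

0.00192

X ~ Binomial(7, 0.24). Want P(X=6 | X≥2) = P(X=6) / P(X≥2).
P(X=6) = C(7,6)·0.24^6·0.76^1 = 0.0010167
P(X≥2) = 1 − 0.1464519 − 0.3237359 = 0.5298122
Ratio = 0.0010167 / 0.5298122 = 0.0019189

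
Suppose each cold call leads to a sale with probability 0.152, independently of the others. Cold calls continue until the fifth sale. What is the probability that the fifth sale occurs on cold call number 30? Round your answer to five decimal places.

0.03125

Y = trial on which the fifth success occurs; negative binomial, r=5, p=0.152.
P(Y=30) = C(29,4) · p^5 · (1−p)^25
= 23751 · 8.1137e-05 · 0.016214 = 0.0312461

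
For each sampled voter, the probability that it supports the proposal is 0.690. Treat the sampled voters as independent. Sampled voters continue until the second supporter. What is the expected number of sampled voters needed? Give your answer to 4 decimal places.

Y = total sampled voters until the second success; negative binomial with r=2, p=0.69.
E[Y] = r / p = 2 / 0.69 = 2.898551

2.8986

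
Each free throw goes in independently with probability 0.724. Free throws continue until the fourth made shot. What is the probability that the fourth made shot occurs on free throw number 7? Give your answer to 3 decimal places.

Y = trial on which the fourth success occurs; negative binomial, r=4, p=0.724.
P(Y=7) = C(6,3) · p^4 · (1−p)^3
= 20 · 0.27476 · 0.021025 = 0.11553

0.116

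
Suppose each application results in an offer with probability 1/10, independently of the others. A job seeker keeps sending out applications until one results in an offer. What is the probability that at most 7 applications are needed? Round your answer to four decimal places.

0.5217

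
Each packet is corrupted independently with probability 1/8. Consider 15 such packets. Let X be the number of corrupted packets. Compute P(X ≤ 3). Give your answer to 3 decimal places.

0.892

X ~ Binomial(15, 0.125); P(X ≤ 3) = Σ C(15,k) p^k (1−p)^(15−k) over k:
  k=0: C(15,0)·0.125^0·0.875^15 = 0.13493
  k=1: C(15,1)·0.125^1·0.875^14 = 0.28914
  k=2: C(15,2)·0.125^2·0.875^13 = 0.28914
  k=3: C(15,3)·0.125^3·0.875^12 = 0.17899
Total = 0.89222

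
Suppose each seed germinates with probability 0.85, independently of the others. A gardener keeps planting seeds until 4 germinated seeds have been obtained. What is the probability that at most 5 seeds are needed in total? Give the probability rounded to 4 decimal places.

0.8352

Finishing within 5 seeds ⇔ at least 4 successes in the first 5. With X ~ Binomial(5, 0.85), P(Y ≤ 5) = 1 − P(X ≤ 3).
  k=0: C(5,0)·0.85^0·0.15^5 = 0.000076
  k=1: C(5,1)·0.85^1·0.15^4 = 0.002152
  k=2: C(5,2)·0.85^2·0.15^3 = 0.024384
  k=3: C(5,3)·0.85^3·0.15^2 = 0.138178
1 − 0.164790 = 0.835210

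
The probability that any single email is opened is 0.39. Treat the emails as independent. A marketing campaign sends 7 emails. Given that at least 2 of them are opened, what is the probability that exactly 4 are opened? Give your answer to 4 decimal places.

0.2220

X ~ Binomial(7, 0.39). Want P(X=4 | X≥2) = P(X=4) / P(X≥2).
P(X=4) = C(7,4)·0.39^4·0.61^3 = 0.183788
P(X≥2) = 1 − 0.031427 − 0.140651 = 0.827922
Ratio = 0.183788 / 0.827922 = 0.221987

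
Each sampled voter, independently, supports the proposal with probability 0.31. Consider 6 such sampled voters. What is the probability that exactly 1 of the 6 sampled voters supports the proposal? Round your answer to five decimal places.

X ~ Binomial(n=6, p=0.31).
P(X=1) = C(6,1) · p^1 · (1−p)^5
= 6 · 0.31 · 0.1564 = 0.2909098

0.29091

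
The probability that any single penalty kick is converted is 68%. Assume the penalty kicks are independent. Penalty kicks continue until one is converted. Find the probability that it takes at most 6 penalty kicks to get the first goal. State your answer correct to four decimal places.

0.9989

Y = number of penalty kicks to the first success; geometric, p = 0.68.
P(Y ≤ 6) = 1 − (1−p)^6 = 1 − 0.001074 = 0.998926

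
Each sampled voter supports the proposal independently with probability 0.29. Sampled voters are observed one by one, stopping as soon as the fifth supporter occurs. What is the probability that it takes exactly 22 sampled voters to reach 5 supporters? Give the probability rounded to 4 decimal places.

Y = trial on which the fifth success occurs; negative binomial, r=5, p=0.29.
P(Y=22) = C(21,4) · p^5 · (1−p)^17
= 5985 · 0.0020511 · 0.0029607 = 0.036345

0.0363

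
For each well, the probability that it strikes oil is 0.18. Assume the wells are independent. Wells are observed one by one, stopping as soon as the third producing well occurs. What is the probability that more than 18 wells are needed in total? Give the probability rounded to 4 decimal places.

0.3462

Needing more than 18 wells ⇔ fewer than 3 successes in the first 18. With X ~ Binomial(18, 0.18), P(Y > 18) = P(X ≤ 2).
  k=0: C(18,0)·0.18^0·0.82^18 = 0.028096
  k=1: C(18,1)·0.18^1·0.82^17 = 0.111015
  k=2: C(18,2)·0.18^2·0.82^16 = 0.207137
P(X ≤ 2) = 0.346248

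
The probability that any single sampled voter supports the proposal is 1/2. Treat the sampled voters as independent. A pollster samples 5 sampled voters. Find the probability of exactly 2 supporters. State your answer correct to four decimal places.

X ~ Binomial(n=5, p=0.50).
P(X=2) = C(5,2) · p^2 · (1−p)^3
= 10 · 0.25 · 0.125 = 0.312500

0.3125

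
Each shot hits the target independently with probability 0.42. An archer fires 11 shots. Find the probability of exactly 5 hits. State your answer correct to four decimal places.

0.2299

X ~ Binomial(n=11, p=0.42).
P(X=5) = C(11,5) · p^5 · (1−p)^6
= 462 · 0.013069 · 0.038069 = 0.229856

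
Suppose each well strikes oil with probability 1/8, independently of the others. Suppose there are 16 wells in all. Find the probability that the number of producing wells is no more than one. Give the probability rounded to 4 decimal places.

0.3879

X ~ Binomial(16, 0.125); P(X ≤ 1) = Σ C(16,k) p^k (1−p)^(16−k) over k:
  k=0: C(16,0)·0.125^0·0.875^16 = 0.118067
  k=1: C(16,1)·0.125^1·0.875^15 = 0.269868
Total = 0.387935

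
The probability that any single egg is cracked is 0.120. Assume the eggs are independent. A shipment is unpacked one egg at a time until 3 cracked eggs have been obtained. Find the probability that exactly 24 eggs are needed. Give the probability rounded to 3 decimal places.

0.030

Y = trial on which the third success occurs; negative binomial, r=3, p=0.12.
P(Y=24) = C(23,2) · p^3 · (1−p)^21
= 253 · 0.001728 · 0.068255 = 0.02984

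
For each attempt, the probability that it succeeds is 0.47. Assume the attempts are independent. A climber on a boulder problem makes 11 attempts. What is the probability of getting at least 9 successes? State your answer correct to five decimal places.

X ~ Binomial(11, 0.47); P(X ≥ 9) = Σ C(11,k) p^k (1−p)^(11−k) over k:
  k=9: C(11,9)·0.47^9·0.53^2 = 0.0172900
  k=10: C(11,10)·0.47^10·0.53^1 = 0.0030665
  k=11: C(11,11)·0.47^11·0.53^0 = 0.0002472
Total = 0.0206038

0.02060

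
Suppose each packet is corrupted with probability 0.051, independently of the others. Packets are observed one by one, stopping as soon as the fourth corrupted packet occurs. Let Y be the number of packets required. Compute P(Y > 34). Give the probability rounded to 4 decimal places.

Needing more than 34 packets ⇔ fewer than 4 successes in the first 34. With X ~ Binomial(34, 0.051), P(Y > 34) = P(X ≤ 3).
  k=0: C(34,0)·0.051^0·0.949^34 = 0.168675
  k=1: C(34,1)·0.051^1·0.949^33 = 0.308201
  k=2: C(34,2)·0.051^2·0.949^32 = 0.273289
  k=3: C(34,3)·0.051^3·0.949^31 = 0.156659
P(X ≤ 3) = 0.906824

0.9068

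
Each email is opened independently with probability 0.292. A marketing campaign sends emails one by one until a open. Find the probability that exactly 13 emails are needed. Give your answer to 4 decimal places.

Geometric (trials to first success), p = 0.292.
P(Y = 13) = (1−p)^12 · p = 0.015864 · 0.292 = 0.004632

0.0046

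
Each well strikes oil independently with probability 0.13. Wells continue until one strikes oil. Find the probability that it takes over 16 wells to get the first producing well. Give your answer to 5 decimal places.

0.10772

Y = number of wells to the first success; geometric, p = 0.13.
P(Y > 16) = P(first 16 all fail) = (1−p)^16 = 0.1077229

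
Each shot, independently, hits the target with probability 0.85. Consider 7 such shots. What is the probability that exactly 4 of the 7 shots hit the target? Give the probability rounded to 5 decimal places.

0.06166

X ~ Binomial(n=7, p=0.85).
P(X=4) = C(7,4) · p^4 · (1−p)^3
= 35 · 0.52201 · 0.003375 = 0.0616620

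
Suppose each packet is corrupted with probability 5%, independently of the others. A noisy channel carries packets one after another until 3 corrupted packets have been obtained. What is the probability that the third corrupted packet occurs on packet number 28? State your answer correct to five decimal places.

0.01217

Y = trial on which the third success occurs; negative binomial, r=3, p=0.05.
P(Y=28) = C(27,2) · p^3 · (1−p)^25
= 351 · 0.000125 · 0.27739 = 0.0121705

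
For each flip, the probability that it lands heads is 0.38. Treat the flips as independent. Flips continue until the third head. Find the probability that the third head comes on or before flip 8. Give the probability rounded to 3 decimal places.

0.641

Finishing within 8 flips ⇔ at least 3 successes in the first 8. With X ~ Binomial(8, 0.38), P(Y ≤ 8) = 1 − P(X ≤ 2).
  k=0: C(8,0)·0.38^0·0.62^8 = 0.02183
  k=1: C(8,1)·0.38^1·0.62^7 = 0.10706
  k=2: C(8,2)·0.38^2·0.62^6 = 0.22965
1 − 0.35855 = 0.64145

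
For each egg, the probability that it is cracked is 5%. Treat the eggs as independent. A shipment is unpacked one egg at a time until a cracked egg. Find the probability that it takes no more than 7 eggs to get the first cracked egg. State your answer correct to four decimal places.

Y = number of eggs to the first success; geometric, p = 0.05.
P(Y ≤ 7) = 1 − (1−p)^7 = 1 − 0.698337 = 0.301663

0.3017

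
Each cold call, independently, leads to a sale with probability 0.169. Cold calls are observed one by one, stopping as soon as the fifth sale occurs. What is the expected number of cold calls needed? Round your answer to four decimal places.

Y = total cold calls until the fifth success; negative binomial with r=5, p=0.169.
E[Y] = r / p = 5 / 0.169 = 29.585799

29.5858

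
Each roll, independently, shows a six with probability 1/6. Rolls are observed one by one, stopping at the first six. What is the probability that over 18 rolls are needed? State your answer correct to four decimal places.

0.0376

Y = number of rolls to the first success; geometric, p = 0.166667.
P(Y > 18) = P(first 18 all fail) = (1−p)^18 = 0.037561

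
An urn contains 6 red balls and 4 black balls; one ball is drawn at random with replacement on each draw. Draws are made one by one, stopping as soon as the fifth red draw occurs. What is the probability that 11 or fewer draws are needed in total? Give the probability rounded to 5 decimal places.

Finishing within 11 draws ⇔ at least 5 successes in the first 11. With X ~ Binomial(11, 0.60), P(Y ≤ 11) = 1 − P(X ≤ 4).
  k=0: C(11,0)·0.60^0·0.40^11 = 0.0000419
  k=1: C(11,1)·0.60^1·0.40^10 = 0.0006921
  k=2: C(11,2)·0.60^2·0.40^9 = 0.0051905
  k=3: C(11,3)·0.60^3·0.40^8 = 0.0233570
  k=4: C(11,4)·0.60^4·0.40^7 = 0.0700711
1 − 0.0993526 = 0.9006474

0.90065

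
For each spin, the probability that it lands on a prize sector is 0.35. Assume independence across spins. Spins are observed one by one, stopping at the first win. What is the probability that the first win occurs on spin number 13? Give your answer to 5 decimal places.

Geometric (trials to first success), p = 0.35.
P(Y = 13) = (1−p)^12 · p = 0.005688 · 0.35 = 0.0019908

0.00199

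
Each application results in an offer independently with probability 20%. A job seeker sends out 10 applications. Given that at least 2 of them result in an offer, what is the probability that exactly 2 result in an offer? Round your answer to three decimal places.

X ~ Binomial(10, 0.20). Want P(X=2 | X≥2) = P(X=2) / P(X≥2).
P(X=2) = C(10,2)·0.20^2·0.80^8 = 0.30199
P(X≥2) = 1 − 0.10737 − 0.26844 = 0.62419
Ratio = 0.30199 / 0.62419 = 0.48381

0.484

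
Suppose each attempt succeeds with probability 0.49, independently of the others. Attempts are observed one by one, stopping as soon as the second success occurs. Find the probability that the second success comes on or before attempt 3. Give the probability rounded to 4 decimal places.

Finishing within 3 attempts ⇔ at least 2 successes in the first 3. With X ~ Binomial(3, 0.49), P(Y ≤ 3) = 1 − P(X ≤ 1).
  k=0: C(3,0)·0.49^0·0.51^3 = 0.132651
  k=1: C(3,1)·0.49^1·0.51^2 = 0.382347
1 − 0.514998 = 0.485002

0.4850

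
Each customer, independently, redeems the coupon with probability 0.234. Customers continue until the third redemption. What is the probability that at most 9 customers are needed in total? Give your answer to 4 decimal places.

Finishing within 9 customers ⇔ at least 3 successes in the first 9. With X ~ Binomial(9, 0.234), P(Y ≤ 9) = 1 − P(X ≤ 2).
  k=0: C(9,0)·0.234^0·0.766^9 = 0.090794
  k=1: C(9,1)·0.234^1·0.766^8 = 0.249625
  k=2: C(9,2)·0.234^2·0.766^7 = 0.305025
1 − 0.645445 = 0.354555

0.3546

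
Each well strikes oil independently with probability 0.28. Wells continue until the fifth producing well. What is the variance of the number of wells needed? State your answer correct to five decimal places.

45.91837

Y = total wells until the fifth success; negative binomial with r=5, p=0.28.
Var(Y) = r(1−p)/p² = 5·0.72 / 0.28² = 45.9183673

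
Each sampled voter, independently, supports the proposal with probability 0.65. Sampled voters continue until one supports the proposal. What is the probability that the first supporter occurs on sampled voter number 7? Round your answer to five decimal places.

0.00119

Geometric (trials to first success), p = 0.65.
P(Y = 7) = (1−p)^6 · p = 0.0018383 · 0.65 = 0.0011949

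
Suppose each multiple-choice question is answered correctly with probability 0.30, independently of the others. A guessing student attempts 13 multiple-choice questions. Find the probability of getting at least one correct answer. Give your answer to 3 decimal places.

P(at least one) = 1 − P(none) = 1 − (1 − 0.30)^13
= 1 − 0.00969 = 0.99031

0.990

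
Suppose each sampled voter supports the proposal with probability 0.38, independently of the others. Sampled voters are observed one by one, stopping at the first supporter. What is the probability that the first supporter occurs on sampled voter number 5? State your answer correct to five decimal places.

0.05615

Geometric (trials to first success), p = 0.38.
P(Y = 5) = (1−p)^4 · p = 0.14776 · 0.38 = 0.0561501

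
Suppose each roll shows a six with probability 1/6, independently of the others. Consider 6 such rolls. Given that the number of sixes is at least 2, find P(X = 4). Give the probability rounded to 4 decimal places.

0.0305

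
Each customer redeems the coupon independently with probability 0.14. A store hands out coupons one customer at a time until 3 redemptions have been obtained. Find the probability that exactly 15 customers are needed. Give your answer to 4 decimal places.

0.0409

Y = trial on which the third success occurs; negative binomial, r=3, p=0.14.
P(Y=15) = C(14,2) · p^3 · (1−p)^12
= 91 · 0.002744 · 0.16367 = 0.040870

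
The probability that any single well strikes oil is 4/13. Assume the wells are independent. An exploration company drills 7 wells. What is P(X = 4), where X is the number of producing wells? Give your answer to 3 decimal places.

X ~ Binomial(n=7, p=0.307692).
P(X=4) = C(7,4) · p^4 · (1−p)^3
= 35 · 0.0089633 · 0.33182 = 0.10410

0.104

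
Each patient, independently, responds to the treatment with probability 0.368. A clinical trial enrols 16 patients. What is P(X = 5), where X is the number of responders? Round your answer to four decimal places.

X ~ Binomial(n=16, p=0.368).
P(X=5) = C(16,5) · p^5 · (1−p)^11
= 4368 · 0.006749 · 0.0064252 = 0.189413

0.1894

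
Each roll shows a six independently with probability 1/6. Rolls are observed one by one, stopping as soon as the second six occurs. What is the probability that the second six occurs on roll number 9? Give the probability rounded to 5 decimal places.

0.06202

Y = trial on which the second success occurs; negative binomial, r=2, p=0.166667.
P(Y=9) = C(8,1) · p^2 · (1−p)^7
= 8 · 0.027778 · 0.27908 = 0.0620181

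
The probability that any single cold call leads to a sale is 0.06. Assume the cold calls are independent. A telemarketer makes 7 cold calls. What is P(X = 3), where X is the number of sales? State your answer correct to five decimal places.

X ~ Binomial(n=7, p=0.06).
P(X=3) = C(7,3) · p^3 · (1−p)^4
= 35 · 0.000216 · 0.78075 = 0.0059025

0.00590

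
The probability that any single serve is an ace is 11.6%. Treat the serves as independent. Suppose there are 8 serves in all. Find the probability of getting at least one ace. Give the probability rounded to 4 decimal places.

P(at least one) = 1 − P(none) = 1 − (1 − 0.116)^8
= 1 − 0.372922 = 0.627078

0.6271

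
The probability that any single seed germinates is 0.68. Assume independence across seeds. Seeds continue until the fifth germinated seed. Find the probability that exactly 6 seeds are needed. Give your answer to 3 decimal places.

0.233

Y = trial on which the fifth success occurs; negative binomial, r=5, p=0.68.
P(Y=6) = C(5,4) · p^5 · (1−p)^1
= 5 · 0.14539 · 0.32 = 0.23263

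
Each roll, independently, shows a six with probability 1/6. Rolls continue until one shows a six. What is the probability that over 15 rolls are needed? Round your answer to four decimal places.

0.0649

Y = number of rolls to the first success; geometric, p = 0.166667.
P(Y > 15) = P(first 15 all fail) = (1−p)^15 = 0.064905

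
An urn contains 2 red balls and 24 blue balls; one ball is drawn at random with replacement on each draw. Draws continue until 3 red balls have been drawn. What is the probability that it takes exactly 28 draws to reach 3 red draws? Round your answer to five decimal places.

0.02160

Y = trial on which the third success occurs; negative binomial, r=3, p=0.076923.
P(Y=28) = C(27,2) · p^3 · (1−p)^25
= 351 · 0.00045517 · 0.13519 = 0.0215985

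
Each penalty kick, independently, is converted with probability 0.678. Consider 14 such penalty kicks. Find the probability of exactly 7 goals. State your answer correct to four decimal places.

0.0811

X ~ Binomial(n=14, p=0.678).
P(X=7) = C(14,7) · p^7 · (1−p)^7
= 3432 · 0.065858 · 0.00035891 = 0.081123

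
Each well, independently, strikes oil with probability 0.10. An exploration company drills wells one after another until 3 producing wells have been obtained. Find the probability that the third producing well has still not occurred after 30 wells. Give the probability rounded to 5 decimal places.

0.41135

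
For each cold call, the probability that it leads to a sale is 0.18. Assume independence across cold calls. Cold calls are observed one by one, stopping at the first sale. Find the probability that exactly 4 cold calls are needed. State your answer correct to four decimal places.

0.0992

Geometric (trials to first success), p = 0.18.
P(Y = 4) = (1−p)^3 · p = 0.55137 · 0.18 = 0.099246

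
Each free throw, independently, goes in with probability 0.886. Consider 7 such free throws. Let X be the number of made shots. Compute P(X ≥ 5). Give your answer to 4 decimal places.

0.9636

X ~ Binomial(7, 0.886); P(X ≥ 5) = Σ C(7,k) p^k (1−p)^(7−k) over k:
  k=5: C(7,5)·0.886^5·0.114^2 = 0.149004
  k=6: C(7,6)·0.886^6·0.114^1 = 0.386016
  k=7: C(7,7)·0.886^7·0.114^0 = 0.428584
Total = 0.963604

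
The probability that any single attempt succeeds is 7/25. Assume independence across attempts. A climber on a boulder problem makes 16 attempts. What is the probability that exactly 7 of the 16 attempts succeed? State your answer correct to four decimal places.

0.0803

X ~ Binomial(n=16, p=0.28).
P(X=7) = C(16,7) · p^7 · (1−p)^9
= 11440 · 0.00013493 · 0.051999 = 0.080265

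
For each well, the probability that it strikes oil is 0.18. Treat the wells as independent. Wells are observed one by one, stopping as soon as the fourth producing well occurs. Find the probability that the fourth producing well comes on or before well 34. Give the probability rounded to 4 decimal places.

0.8840

Finishing within 34 wells ⇔ at least 4 successes in the first 34. With X ~ Binomial(34, 0.18), P(Y ≤ 34) = 1 − P(X ≤ 3).
  k=0: C(34,0)·0.18^0·0.82^34 = 0.001174
  k=1: C(34,1)·0.18^1·0.82^33 = 0.008762
  k=2: C(34,2)·0.18^2·0.82^32 = 0.031736
  k=3: C(34,3)·0.18^3·0.82^31 = 0.074309
1 − 0.115981 = 0.884019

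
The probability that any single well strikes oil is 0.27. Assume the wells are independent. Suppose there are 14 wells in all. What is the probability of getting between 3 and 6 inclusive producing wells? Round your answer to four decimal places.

0.7163

X ~ Binomial(14, 0.27); P(3 ≤ X ≤ 6) = Σ C(14,k) p^k (1−p)^(14−k) over k:
  k=3: C(14,3)·0.27^3·0.73^11 = 0.224773
  k=4: C(14,4)·0.27^4·0.73^10 = 0.228622
  k=5: C(14,5)·0.27^5·0.73^9 = 0.169118
  k=6: C(14,6)·0.27^6·0.73^8 = 0.093825
Total = 0.716338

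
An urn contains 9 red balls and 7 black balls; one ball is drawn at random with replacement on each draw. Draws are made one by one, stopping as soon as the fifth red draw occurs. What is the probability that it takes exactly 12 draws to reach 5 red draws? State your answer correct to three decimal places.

0.057

Y = trial on which the fifth success occurs; negative binomial, r=5, p=0.5625.
P(Y=12) = C(11,4) · p^5 · (1−p)^7
= 330 · 0.056314 · 0.0030679 = 0.05701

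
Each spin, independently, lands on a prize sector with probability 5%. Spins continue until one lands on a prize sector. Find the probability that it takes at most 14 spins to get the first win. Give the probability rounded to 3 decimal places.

0.512

Y = number of spins to the first success; geometric, p = 0.05.
P(Y ≤ 14) = 1 − (1−p)^14 = 1 − 0.48767 = 0.51233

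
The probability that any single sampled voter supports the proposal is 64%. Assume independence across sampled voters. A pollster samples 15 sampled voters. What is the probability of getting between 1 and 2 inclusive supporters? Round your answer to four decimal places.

X ~ Binomial(15, 0.64); P(1 ≤ X ≤ 2) = Σ C(15,k) p^k (1−p)^(15−k) over k:
  k=1: C(15,1)·0.64^1·0.36^14 = 0.000006
  k=2: C(15,2)·0.64^2·0.36^13 = 0.000073
Total = 0.000079

0.0001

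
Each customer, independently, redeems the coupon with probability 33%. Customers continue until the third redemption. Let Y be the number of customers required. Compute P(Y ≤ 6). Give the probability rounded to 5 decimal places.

0.31305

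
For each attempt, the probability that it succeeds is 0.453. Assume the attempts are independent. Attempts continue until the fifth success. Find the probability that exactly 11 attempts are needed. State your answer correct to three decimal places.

0.107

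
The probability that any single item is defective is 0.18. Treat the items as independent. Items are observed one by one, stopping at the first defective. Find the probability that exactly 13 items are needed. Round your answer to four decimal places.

0.0166

Geometric (trials to first success), p = 0.18.
P(Y = 13) = (1−p)^12 · p = 0.09242 · 0.18 = 0.016636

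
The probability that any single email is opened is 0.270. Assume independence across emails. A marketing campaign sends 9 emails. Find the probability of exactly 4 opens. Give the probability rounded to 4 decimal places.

X ~ Binomial(n=9, p=0.27).
P(X=4) = C(9,4) · p^4 · (1−p)^5
= 126 · 0.0053144 · 0.20731 = 0.138816

0.1388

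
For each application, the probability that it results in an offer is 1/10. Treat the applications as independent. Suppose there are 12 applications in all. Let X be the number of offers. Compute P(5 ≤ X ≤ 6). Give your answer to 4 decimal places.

0.0043

X ~ Binomial(12, 0.10); P(5 ≤ X ≤ 6) = Σ C(12,k) p^k (1−p)^(12−k) over k:
  k=5: C(12,5)·0.10^5·0.90^7 = 0.003788
  k=6: C(12,6)·0.10^6·0.90^6 = 0.000491
Total = 0.004279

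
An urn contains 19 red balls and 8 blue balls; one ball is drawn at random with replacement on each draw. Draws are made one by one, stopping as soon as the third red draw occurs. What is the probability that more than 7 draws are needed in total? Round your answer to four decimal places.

Needing more than 7 draws ⇔ fewer than 3 successes in the first 7. With X ~ Binomial(7, 0.703704), P(Y > 7) = P(X ≤ 2).
  k=0: C(7,0)·0.703704^0·0.296296^7 = 0.000200
  k=1: C(7,1)·0.703704^1·0.296296^6 = 0.003333
  k=2: C(7,2)·0.703704^2·0.296296^5 = 0.023748
P(X ≤ 2) = 0.027282

0.0273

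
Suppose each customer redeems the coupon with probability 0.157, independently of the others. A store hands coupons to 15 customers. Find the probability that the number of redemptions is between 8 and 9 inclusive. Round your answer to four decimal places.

0.0008

X ~ Binomial(15, 0.157); P(8 ≤ X ≤ 9) = Σ C(15,k) p^k (1−p)^(15−k) over k:
  k=8: C(15,8)·0.157^8·0.843^7 = 0.000719
  k=9: C(15,9)·0.157^9·0.843^6 = 0.000104
Total = 0.000823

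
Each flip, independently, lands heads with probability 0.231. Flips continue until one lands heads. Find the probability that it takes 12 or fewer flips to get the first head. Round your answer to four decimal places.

Y = number of flips to the first success; geometric, p = 0.231.
P(Y ≤ 12) = 1 − (1−p)^12 = 1 − 0.042768 = 0.957232

0.9572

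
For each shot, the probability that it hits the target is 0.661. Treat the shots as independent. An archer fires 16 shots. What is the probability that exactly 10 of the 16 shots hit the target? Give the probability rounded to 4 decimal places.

X ~ Binomial(n=16, p=0.661).
P(X=10) = C(16,10) · p^10 · (1−p)^6
= 8008 · 0.015923 · 0.0015177 = 0.193525

0.1935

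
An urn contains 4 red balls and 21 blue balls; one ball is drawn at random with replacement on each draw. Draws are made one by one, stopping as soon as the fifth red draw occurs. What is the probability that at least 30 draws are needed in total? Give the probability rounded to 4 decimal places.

0.4953

Needing more than 29 draws ⇔ fewer than 5 successes in the first 29. With X ~ Binomial(29, 0.16), P(Y > 29) = P(X ≤ 4).
  k=0: C(29,0)·0.16^0·0.84^29 = 0.006369
  k=1: C(29,1)·0.16^1·0.84^28 = 0.035183
  k=2: C(29,2)·0.16^2·0.84^27 = 0.093822
  k=3: C(29,3)·0.16^3·0.84^26 = 0.160838
  k=4: C(29,4)·0.16^4·0.84^25 = 0.199133
P(X ≤ 4) = 0.495347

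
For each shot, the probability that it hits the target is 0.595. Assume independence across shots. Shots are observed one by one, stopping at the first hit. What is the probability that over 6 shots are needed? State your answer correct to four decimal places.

Y = number of shots to the first success; geometric, p = 0.595.
P(Y > 6) = P(first 6 all fail) = (1−p)^6 = 0.004413

0.0044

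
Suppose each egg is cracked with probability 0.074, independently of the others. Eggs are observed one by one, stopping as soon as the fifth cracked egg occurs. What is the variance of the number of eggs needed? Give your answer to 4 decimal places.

845.5077

Y = total eggs until the fifth success; negative binomial with r=5, p=0.074.
Var(Y) = r(1−p)/p² = 5·0.926 / 0.074² = 845.507670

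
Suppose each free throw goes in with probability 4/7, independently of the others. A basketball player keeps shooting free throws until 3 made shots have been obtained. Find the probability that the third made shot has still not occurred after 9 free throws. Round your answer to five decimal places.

0.03756

Needing more than 9 free throws ⇔ fewer than 3 successes in the first 9. With X ~ Binomial(9, 0.571429), P(Y > 9) = P(X ≤ 2).
  k=0: C(9,0)·0.571429^0·0.428571^9 = 0.0004878
  k=1: C(9,1)·0.571429^1·0.428571^8 = 0.0058532
  k=2: C(9,2)·0.571429^2·0.428571^7 = 0.0312168
P(X ≤ 2) = 0.0375578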